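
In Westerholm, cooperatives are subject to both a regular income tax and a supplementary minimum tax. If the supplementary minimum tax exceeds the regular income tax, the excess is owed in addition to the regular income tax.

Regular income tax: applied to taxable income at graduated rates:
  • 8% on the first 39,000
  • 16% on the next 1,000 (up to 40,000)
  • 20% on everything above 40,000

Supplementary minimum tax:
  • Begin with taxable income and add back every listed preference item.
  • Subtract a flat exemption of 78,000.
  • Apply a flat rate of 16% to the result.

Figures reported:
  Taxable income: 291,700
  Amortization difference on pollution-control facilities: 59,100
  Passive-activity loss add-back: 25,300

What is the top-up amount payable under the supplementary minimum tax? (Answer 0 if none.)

0

Supplementary minimum tax:
  Adjusted income: 291,700 + 59,100 + 25,300 = 376,100
  Less exemption 78,000 → base 298,100
  298,100 × 16% = 47,696

Regular income tax:
  39,000 × 8% = 3,120
  1,000 × 16% = 160
  251,700 × 20% = 50,340
  → 53,620

47,696 ≤ 53,620, so no add-on is due.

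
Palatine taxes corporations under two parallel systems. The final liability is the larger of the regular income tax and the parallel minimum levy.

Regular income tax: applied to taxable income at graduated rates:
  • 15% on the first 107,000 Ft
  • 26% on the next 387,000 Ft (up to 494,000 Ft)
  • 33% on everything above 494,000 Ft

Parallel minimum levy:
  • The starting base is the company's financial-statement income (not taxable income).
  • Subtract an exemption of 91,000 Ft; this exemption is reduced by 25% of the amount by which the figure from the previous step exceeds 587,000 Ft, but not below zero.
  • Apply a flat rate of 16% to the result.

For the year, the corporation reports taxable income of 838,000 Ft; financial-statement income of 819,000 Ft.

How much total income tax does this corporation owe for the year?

Regular income tax:
  107,000 Ft × 15% = 16,050 Ft
  387,000 Ft × 26% = 100,620 Ft
  344,000 Ft × 33% = 113,520 Ft
  → 230,190 Ft

Parallel minimum levy:
  Base (financial-statement income): 819,000 Ft
  Exemption: 91,000 Ft − 25% × (819,000 Ft − 587,000 Ft) = 91,000 Ft − 58,000 Ft = 33,000 Ft
  Base: 819,000 Ft − 33,000 Ft = 786,000 Ft
  786,000 Ft × 16% = 125,760 Ft

230,190 Ft > 125,760 Ft, so the regular income tax governs.

230,190 Ft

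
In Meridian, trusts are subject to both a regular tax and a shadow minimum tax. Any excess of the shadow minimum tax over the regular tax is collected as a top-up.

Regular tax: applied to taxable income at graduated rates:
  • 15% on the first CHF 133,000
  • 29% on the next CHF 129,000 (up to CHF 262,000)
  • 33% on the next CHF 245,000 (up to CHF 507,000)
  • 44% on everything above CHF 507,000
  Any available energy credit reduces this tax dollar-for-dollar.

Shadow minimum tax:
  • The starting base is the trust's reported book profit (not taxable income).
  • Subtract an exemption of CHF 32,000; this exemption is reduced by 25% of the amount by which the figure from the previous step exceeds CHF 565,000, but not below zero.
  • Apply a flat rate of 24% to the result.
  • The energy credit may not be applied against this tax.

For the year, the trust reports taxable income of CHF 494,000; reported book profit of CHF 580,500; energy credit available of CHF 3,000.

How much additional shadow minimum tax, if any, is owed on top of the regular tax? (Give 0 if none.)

Regular tax:
  CHF 133,000 × 15% = CHF 19,950
  CHF 129,000 × 29% = CHF 37,410
  CHF 232,000 × 33% = CHF 76,560
  → CHF 133,920
  Less energy credit CHF 3,000 → CHF 130,920

Shadow minimum tax:
  Base (reported book profit): CHF 580,500
  Exemption: CHF 32,000 − 25% × (CHF 580,500 − CHF 565,000) = CHF 32,000 − CHF 3,875 = CHF 28,125
  Base: CHF 580,500 − CHF 28,125 = CHF 552,375
  CHF 552,375 × 24% = CHF 132,570

Excess of shadow minimum tax over regular tax: CHF 132,570 − CHF 130,920 = CHF 1,650.

CHF 1,650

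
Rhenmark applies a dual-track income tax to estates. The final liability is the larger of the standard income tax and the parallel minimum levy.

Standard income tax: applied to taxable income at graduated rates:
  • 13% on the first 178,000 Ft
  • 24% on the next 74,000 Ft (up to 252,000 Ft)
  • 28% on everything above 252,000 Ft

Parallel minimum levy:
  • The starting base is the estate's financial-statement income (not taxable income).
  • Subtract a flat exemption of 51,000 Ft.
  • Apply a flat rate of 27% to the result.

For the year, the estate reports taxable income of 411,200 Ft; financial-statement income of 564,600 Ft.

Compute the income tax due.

Standard income tax:
  178,000 Ft × 13% = 23,140 Ft
  74,000 Ft × 24% = 17,760 Ft
  159,200 Ft × 28% = 44,576 Ft
  → 85,476 Ft

Parallel minimum levy:
  Base (financial-statement income): 564,600 Ft
  Less exemption 51,000 Ft → base 513,600 Ft
  513,600 Ft × 27% = 138,672 Ft

138,672 Ft > 85,476 Ft, so the parallel minimum levy is the binding amount.

138,672 Ft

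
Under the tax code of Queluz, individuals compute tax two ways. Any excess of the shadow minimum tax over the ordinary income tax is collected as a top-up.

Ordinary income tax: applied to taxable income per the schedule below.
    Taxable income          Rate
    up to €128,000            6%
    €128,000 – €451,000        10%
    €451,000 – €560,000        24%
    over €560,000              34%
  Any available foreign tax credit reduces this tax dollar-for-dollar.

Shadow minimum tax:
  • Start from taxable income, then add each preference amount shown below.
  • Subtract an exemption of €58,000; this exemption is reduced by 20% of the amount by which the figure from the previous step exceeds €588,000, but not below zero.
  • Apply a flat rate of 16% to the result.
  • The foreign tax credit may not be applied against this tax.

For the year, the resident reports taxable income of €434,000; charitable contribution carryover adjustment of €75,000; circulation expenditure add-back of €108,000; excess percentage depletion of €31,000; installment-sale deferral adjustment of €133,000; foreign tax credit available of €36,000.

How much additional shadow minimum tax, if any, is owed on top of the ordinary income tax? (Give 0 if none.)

€119,576

Shadow minimum tax:
  Adjusted income: €434,000 + €75,000 + €108,000 + €31,000 + €133,000 = €781,000
  Exemption: €58,000 − 20% × (€781,000 − €588,000) = €58,000 − €38,600 = €19,400
  Base: €781,000 − €19,400 = €761,600
  €761,600 × 16% = €121,856

Ordinary income tax:
  €128,000 × 6% = €7,680
  €306,000 × 10% = €30,600
  → €38,280
  Less foreign tax credit €36,000 → €2,280

Excess of shadow minimum tax over ordinary income tax: €121,856 − €2,280 = €119,576.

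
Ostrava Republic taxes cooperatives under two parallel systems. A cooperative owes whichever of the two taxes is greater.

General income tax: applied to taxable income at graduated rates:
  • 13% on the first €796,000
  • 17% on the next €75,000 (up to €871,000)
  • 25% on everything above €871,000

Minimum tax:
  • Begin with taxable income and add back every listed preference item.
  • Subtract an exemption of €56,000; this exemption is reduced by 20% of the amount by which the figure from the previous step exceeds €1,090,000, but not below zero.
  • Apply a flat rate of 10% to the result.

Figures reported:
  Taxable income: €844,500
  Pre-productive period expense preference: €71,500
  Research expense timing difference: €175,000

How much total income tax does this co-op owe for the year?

Minimum tax:
  Adjusted income: €844,500 + €71,500 + €175,000 = €1,091,000
  Exemption: €56,000 − 20% × (€1,091,000 − €1,090,000) = €56,000 − €200 = €55,800
  Base: €1,091,000 − €55,800 = €1,035,200
  €1,035,200 × 10% = €103,520

General income tax:
  €796,000 × 13% = €103,480
  €48,500 × 17% = €8,245
  → €111,725

€111,725 > €103,520, so the general income tax governs.

€111,725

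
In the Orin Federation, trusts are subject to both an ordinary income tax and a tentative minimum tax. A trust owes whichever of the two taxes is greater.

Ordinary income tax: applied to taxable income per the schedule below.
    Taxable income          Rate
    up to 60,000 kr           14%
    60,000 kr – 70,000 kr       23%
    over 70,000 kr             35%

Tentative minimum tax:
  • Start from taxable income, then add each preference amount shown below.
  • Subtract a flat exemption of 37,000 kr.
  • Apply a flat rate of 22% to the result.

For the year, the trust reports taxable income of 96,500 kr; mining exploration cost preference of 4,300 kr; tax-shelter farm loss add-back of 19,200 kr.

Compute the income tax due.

19,975 kr

Tentative minimum tax:
  Adjusted income: 96,500 kr + 4,300 kr + 19,200 kr = 120,000 kr
  Less exemption 37,000 kr → base 83,000 kr
  83,000 kr × 22% = 18,260 kr

Ordinary income tax:
  60,000 kr × 14% = 8,400 kr
  10,000 kr × 23% = 2,300 kr
  26,500 kr × 35% = 9,275 kr
  → 19,975 kr

19,975 kr > 18,260 kr, so the ordinary income tax governs.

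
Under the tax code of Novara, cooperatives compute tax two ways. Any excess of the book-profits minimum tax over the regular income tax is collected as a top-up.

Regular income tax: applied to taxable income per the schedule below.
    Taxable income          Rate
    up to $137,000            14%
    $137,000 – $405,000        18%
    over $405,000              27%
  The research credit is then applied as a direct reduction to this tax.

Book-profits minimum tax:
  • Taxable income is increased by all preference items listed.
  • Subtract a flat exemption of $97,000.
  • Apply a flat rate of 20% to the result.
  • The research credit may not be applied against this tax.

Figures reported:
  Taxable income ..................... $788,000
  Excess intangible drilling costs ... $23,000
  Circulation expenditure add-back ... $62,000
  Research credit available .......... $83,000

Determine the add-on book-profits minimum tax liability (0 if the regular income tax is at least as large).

Book-profits minimum tax:
  Adjusted income: $788,000 + $23,000 + $62,000 = $873,000
  Less exemption $97,000 → base $776,000
  $776,000 × 20% = $155,200

Regular income tax:
  $137,000 × 14% = $19,180
  $268,000 × 18% = $48,240
  $383,000 × 27% = $103,410
  → $170,830
  Less research credit $83,000 → $87,830

Excess of book-profits minimum tax over regular income tax: $155,200 − $87,830 = $67,370.

$67,370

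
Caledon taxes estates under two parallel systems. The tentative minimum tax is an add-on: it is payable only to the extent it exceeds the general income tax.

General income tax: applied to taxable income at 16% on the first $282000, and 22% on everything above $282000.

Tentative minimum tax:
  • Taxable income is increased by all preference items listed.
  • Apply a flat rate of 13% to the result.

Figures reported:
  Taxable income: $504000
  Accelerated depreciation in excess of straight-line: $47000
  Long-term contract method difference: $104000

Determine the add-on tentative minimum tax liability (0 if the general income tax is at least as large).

General income tax:
  $282000 × 16% = $45120
  $222000 × 22% = $48840
  → $93960

Tentative minimum tax:
  Adjusted income: $504000 + $47000 + $104000 = $655000
  $655000 × 13% = $85150

$85150 ≤ $93960, so no add-on is due.

$0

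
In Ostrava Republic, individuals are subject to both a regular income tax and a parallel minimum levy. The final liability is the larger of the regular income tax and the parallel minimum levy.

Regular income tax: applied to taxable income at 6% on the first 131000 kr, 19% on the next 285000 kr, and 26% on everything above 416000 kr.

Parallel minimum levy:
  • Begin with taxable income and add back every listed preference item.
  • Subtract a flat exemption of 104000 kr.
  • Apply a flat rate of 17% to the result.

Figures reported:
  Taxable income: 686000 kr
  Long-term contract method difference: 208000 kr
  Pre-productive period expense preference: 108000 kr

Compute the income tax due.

152660 kr

Regular income tax:
  131000 kr × 6% = 7860 kr
  285000 kr × 19% = 54150 kr
  270000 kr × 26% = 70200 kr
  → 132210 kr

Parallel minimum levy:
  Adjusted income: 686000 kr + 208000 kr + 108000 kr = 1002000 kr
  Less exemption 104000 kr → base 898000 kr
  898000 kr × 17% = 152660 kr

152660 kr > 132210 kr, so the parallel minimum levy is the binding amount.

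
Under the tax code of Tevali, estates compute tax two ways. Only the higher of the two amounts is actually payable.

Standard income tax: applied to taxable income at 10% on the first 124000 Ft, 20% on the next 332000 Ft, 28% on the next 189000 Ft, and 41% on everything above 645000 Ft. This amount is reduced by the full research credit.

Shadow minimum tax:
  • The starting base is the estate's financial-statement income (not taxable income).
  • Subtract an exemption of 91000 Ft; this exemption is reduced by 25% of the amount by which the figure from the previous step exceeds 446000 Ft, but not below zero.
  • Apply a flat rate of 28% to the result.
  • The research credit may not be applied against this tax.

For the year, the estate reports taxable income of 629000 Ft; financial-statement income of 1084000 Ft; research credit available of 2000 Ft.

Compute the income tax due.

Shadow minimum tax:
  Base (financial-statement income): 1084000 Ft
  Exemption: 25% × (1084000 Ft − 446000 Ft) = 159500 Ft ≥ 91000 Ft, so the exemption is fully phased out
  Base: 1084000 Ft − 0 Ft = 1084000 Ft
  1084000 Ft × 28% = 303520 Ft

Standard income tax:
  124000 Ft × 10% = 12400 Ft
  332000 Ft × 20% = 66400 Ft
  173000 Ft × 28% = 48440 Ft
  → 127240 Ft
  Less research credit 2000 Ft → 125240 Ft

303520 Ft > 125240 Ft, so the shadow minimum tax is the binding amount.

303520 Ft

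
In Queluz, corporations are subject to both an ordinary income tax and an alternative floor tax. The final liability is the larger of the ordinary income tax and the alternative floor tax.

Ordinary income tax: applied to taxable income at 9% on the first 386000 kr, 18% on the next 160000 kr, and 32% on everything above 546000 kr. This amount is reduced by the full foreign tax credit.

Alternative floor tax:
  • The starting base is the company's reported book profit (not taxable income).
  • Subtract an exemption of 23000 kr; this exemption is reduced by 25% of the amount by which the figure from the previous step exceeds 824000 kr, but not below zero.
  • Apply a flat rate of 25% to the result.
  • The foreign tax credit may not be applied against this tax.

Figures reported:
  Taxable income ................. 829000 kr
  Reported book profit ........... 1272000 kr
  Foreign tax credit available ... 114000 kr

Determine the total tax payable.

318000 kr

Ordinary income tax:
  386000 kr × 9% = 34740 kr
  160000 kr × 18% = 28800 kr
  283000 kr × 32% = 90560 kr
  → 154100 kr
  Less foreign tax credit 114000 kr → 40100 kr

Alternative floor tax:
  Base (reported book profit): 1272000 kr
  Exemption: 25% × (1272000 kr − 824000 kr) = 112000 kr ≥ 23000 kr, so the exemption is fully phased out
  Base: 1272000 kr − 0 kr = 1272000 kr
  1272000 kr × 25% = 318000 kr

318000 kr > 40100 kr, so the alternative floor tax is the binding amount.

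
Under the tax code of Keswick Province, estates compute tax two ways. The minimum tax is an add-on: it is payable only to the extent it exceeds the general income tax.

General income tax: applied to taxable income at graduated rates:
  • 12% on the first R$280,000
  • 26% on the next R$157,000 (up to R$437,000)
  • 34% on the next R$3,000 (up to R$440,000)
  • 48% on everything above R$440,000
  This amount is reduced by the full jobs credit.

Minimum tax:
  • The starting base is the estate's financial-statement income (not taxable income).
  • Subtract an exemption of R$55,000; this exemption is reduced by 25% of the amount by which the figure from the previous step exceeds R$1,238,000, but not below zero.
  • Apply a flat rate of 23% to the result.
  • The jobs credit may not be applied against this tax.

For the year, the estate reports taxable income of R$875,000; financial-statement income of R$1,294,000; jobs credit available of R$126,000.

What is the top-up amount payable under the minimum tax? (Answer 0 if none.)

R$129,950

Minimum tax:
  Base (financial-statement income): R$1,294,000
  Exemption: R$55,000 − 25% × (R$1,294,000 − R$1,238,000) = R$55,000 − R$14,000 = R$41,000
  Base: R$1,294,000 − R$41,000 = R$1,253,000
  R$1,253,000 × 23% = R$288,190

General income tax:
  R$280,000 × 12% = R$33,600
  R$157,000 × 26% = R$40,820
  R$3,000 × 34% = R$1,020
  R$435,000 × 48% = R$208,800
  → R$284,240
  Less jobs credit R$126,000 → R$158,240

Excess of minimum tax over general income tax: R$288,190 − R$158,240 = R$129,950.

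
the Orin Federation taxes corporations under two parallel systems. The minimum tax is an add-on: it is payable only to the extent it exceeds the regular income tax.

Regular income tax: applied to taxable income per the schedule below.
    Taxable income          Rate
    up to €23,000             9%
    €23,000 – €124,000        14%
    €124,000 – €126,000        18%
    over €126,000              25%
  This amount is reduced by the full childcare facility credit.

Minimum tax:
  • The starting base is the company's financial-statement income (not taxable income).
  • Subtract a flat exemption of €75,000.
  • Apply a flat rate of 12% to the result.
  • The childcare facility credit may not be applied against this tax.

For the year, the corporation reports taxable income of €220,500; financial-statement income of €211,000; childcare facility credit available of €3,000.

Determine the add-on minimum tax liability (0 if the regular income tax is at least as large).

€0

Minimum tax:
  Base (financial-statement income): €211,000
  Less exemption €75,000 → base €136,000
  €136,000 × 12% = €16,320

Regular income tax:
  €23,000 × 9% = €2,070
  €101,000 × 14% = €14,140
  €2,000 × 18% = €360
  €94,500 × 25% = €23,625
  → €40,195
  Less childcare facility credit €3,000 → €37,195

€16,320 ≤ €37,195, so no add-on is due.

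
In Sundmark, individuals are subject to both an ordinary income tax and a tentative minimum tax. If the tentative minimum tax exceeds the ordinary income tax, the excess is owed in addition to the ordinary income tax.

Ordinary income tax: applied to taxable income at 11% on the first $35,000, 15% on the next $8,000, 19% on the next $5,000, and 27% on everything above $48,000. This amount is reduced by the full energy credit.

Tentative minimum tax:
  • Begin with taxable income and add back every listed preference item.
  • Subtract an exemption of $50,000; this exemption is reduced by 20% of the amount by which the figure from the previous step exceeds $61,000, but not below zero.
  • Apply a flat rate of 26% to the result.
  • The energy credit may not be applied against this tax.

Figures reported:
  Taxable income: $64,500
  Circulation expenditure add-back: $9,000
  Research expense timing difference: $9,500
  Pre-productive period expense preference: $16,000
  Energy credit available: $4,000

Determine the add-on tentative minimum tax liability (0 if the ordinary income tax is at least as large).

Ordinary income tax:
  $35,000 × 11% = $3,850
  $8,000 × 15% = $1,200
  $5,000 × 19% = $950
  $16,500 × 27% = $4,455
  → $10,455
  Less energy credit $4,000 → $6,455

Tentative minimum tax:
  Adjusted income: $64,500 + $9,000 + $9,500 + $16,000 = $99,000
  Exemption: $50,000 − 20% × ($99,000 − $61,000) = $50,000 − $7,600 = $42,400
  Base: $99,000 − $42,400 = $56,600
  $56,600 × 26% = $14,716

Excess of tentative minimum tax over ordinary income tax: $14,716 − $6,455 = $8,261.

$8,261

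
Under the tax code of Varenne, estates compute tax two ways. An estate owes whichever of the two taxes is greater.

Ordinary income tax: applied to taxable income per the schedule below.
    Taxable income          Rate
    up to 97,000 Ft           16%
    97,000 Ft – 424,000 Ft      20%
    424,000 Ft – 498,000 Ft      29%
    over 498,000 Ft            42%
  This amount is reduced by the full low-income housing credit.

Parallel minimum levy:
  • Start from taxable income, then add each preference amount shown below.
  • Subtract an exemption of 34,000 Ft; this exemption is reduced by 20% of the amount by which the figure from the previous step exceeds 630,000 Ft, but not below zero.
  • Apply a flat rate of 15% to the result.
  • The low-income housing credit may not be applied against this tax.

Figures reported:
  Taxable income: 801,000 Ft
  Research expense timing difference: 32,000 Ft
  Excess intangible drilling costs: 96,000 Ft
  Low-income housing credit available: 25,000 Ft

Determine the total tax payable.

Ordinary income tax:
  97,000 Ft × 16% = 15,520 Ft
  327,000 Ft × 20% = 65,400 Ft
  74,000 Ft × 29% = 21,460 Ft
  303,000 Ft × 42% = 127,260 Ft
  → 229,640 Ft
  Less low-income housing credit 25,000 Ft → 204,640 Ft

Parallel minimum levy:
  Adjusted income: 801,000 Ft + 32,000 Ft + 96,000 Ft = 929,000 Ft
  Exemption: 20% × (929,000 Ft − 630,000 Ft) = 59,800 Ft ≥ 34,000 Ft, so the exemption is fully phased out
  Base: 929,000 Ft − 0 Ft = 929,000 Ft
  929,000 Ft × 15% = 139,350 Ft

204,640 Ft > 139,350 Ft, so the ordinary income tax governs.

204,640 Ft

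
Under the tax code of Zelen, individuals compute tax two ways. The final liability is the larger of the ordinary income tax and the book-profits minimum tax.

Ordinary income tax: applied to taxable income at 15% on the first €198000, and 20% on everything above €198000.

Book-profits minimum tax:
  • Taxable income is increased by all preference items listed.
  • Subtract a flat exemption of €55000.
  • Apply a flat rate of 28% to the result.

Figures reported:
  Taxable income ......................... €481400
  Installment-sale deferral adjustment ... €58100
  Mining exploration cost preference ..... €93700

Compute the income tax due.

€161896

Ordinary income tax:
  €198000 × 15% = €29700
  €283400 × 20% = €56680
  → €86380

Book-profits minimum tax:
  Adjusted income: €481400 + €58100 + €93700 = €633200
  Less exemption €55000 → base €578200
  €578200 × 28% = €161896

€161896 > €86380, so the book-profits minimum tax is the binding amount.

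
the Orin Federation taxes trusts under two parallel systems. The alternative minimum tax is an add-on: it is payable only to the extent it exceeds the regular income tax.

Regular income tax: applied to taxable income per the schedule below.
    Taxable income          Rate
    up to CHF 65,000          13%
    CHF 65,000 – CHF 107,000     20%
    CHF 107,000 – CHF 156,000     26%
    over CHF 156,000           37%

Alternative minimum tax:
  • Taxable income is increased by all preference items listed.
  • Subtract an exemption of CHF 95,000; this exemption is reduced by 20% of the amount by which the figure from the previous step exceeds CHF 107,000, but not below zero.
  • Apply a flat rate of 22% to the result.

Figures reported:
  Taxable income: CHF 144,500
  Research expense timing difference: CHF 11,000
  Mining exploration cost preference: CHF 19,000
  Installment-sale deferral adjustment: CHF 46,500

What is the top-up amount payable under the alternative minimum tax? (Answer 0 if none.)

Regular income tax:
  CHF 65,000 × 13% = CHF 8,450
  CHF 42,000 × 20% = CHF 8,400
  CHF 37,500 × 26% = CHF 9,750
  → CHF 26,600

Alternative minimum tax:
  Adjusted income: CHF 144,500 + CHF 11,000 + CHF 19,000 + CHF 46,500 = CHF 221,000
  Exemption: CHF 95,000 − 20% × (CHF 221,000 − CHF 107,000) = CHF 95,000 − CHF 22,800 = CHF 72,200
  Base: CHF 221,000 − CHF 72,200 = CHF 148,800
  CHF 148,800 × 22% = CHF 32,736

Excess of alternative minimum tax over regular income tax: CHF 32,736 − CHF 26,600 = CHF 6,136.

CHF 6,136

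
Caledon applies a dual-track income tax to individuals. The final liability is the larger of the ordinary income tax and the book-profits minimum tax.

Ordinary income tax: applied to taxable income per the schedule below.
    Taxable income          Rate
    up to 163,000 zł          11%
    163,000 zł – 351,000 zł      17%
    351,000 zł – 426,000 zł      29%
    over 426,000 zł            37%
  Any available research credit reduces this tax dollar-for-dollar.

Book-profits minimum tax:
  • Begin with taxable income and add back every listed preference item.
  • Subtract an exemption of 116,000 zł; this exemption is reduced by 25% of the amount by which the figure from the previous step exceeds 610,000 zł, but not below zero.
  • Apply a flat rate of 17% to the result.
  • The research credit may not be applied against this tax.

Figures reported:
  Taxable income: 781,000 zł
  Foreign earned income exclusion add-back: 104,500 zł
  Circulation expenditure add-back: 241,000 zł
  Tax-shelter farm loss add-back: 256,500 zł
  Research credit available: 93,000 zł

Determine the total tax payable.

Book-profits minimum tax:
  Adjusted income: 781,000 zł + 104,500 zł + 241,000 zł + 256,500 zł = 1,383,000 zł
  Exemption: 25% × (1,383,000 zł − 610,000 zł) = 193,250 zł ≥ 116,000 zł, so the exemption is fully phased out
  Base: 1,383,000 zł − 0 zł = 1,383,000 zł
  1,383,000 zł × 17% = 235,110 zł

Ordinary income tax:
  163,000 zł × 11% = 17,930 zł
  188,000 zł × 17% = 31,960 zł
  75,000 zł × 29% = 21,750 zł
  355,000 zł × 37% = 131,350 zł
  → 202,990 zł
  Less research credit 93,000 zł → 109,990 zł

235,110 zł > 109,990 zł, so the book-profits minimum tax is the binding amount.

235,110 zł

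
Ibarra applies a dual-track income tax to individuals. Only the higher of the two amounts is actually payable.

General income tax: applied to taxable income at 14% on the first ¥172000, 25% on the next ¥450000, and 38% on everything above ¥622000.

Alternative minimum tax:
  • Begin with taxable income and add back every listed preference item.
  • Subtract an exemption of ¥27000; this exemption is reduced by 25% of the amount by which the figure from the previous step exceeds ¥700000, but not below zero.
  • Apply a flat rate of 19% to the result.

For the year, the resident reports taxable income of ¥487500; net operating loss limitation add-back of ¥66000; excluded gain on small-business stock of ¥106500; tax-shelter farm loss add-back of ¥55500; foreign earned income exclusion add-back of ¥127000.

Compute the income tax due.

¥160075

General income tax:
  ¥172000 × 14% = ¥24080
  ¥315500 × 25% = ¥78875
  → ¥102955

Alternative minimum tax:
  Adjusted income: ¥487500 + ¥66000 + ¥106500 + ¥55500 + ¥127000 = ¥842500
  Exemption: 25% × (¥842500 − ¥700000) = ¥35625 ≥ ¥27000, so the exemption is fully phased out
  Base: ¥842500 − ¥0 = ¥842500
  ¥842500 × 19% = ¥160075

¥160075 > ¥102955, so the alternative minimum tax is the binding amount.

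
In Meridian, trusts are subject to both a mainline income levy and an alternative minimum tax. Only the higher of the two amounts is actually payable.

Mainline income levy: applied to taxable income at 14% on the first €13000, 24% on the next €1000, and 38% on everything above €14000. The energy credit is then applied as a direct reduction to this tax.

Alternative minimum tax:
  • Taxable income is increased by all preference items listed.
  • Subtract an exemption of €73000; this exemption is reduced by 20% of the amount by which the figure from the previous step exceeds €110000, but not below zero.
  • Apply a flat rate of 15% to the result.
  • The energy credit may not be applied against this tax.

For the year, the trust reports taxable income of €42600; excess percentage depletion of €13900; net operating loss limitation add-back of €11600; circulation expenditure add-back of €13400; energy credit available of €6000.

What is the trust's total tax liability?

€6928

Mainline income levy:
  €13000 × 14% = €1820
  €1000 × 24% = €240
  €28600 × 38% = €10868
  → €12928
  Less energy credit €6000 → €6928

Alternative minimum tax:
  Adjusted income: €42600 + €13900 + €11600 + €13400 = €81500
  Exemption: €81500 ≤ €110000, so full €73000 applies
  Base: €81500 − €73000 = €8500
  €8500 × 15% = €1275

€6928 > €1275, so the mainline income levy governs.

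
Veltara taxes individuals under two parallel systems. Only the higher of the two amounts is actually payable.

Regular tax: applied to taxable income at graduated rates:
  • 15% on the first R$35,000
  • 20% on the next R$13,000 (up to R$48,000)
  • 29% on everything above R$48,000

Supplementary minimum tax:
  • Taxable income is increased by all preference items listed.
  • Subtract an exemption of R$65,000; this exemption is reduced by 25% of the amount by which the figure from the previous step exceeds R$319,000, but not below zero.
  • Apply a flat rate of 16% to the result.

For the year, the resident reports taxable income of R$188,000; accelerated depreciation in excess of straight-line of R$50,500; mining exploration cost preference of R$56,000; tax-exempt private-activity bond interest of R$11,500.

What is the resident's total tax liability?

Regular tax:
  R$35,000 × 15% = R$5,250
  R$13,000 × 20% = R$2,600
  R$140,000 × 29% = R$40,600
  → R$48,450

Supplementary minimum tax:
  Adjusted income: R$188,000 + R$50,500 + R$56,000 + R$11,500 = R$306,000
  Exemption: R$306,000 ≤ R$319,000, so full R$65,000 applies
  Base: R$306,000 − R$65,000 = R$241,000
  R$241,000 × 16% = R$38,560

R$48,450 > R$38,560, so the regular tax governs.

R$48,450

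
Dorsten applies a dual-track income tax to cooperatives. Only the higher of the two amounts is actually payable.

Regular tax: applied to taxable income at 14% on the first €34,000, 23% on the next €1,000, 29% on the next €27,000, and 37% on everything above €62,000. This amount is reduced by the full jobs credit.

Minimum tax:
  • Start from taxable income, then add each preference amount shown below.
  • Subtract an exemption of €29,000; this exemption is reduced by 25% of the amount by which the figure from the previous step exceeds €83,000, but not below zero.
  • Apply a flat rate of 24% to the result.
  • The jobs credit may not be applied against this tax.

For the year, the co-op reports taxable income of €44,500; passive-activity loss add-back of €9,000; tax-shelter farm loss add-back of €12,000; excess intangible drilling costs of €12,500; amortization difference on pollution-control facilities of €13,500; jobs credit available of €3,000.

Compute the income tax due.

€15,510

Regular tax:
  €34,000 × 14% = €4,760
  €1,000 × 23% = €230
  €9,500 × 29% = €2,755
  → €7,745
  Less jobs credit €3,000 → €4,745

Minimum tax:
  Adjusted income: €44,500 + €9,000 + €12,000 + €12,500 + €13,500 = €91,500
  Exemption: €29,000 − 25% × (€91,500 − €83,000) = €29,000 − €2,125 = €26,875
  Base: €91,500 − €26,875 = €64,625
  €64,625 × 24% = €15,510

€15,510 > €4,745, so the minimum tax is the binding amount.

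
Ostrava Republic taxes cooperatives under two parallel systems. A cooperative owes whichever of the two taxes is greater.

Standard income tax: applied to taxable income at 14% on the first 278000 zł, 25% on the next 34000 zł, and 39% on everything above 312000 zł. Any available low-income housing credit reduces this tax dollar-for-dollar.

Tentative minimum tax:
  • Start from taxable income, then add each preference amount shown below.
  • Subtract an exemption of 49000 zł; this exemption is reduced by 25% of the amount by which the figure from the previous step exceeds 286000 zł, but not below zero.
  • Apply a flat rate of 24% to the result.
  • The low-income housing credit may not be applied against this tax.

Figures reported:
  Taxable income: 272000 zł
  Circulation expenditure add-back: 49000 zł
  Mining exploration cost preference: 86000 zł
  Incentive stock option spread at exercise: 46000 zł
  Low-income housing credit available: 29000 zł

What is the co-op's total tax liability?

Standard income tax:
  272000 zł × 14% = 38080 zł
  Less low-income housing credit 29000 zł → 9080 zł

Tentative minimum tax:
  Adjusted income: 272000 zł + 49000 zł + 86000 zł + 46000 zł = 453000 zł
  Exemption: 49000 zł − 25% × (453000 zł − 286000 zł) = 49000 zł − 41750 zł = 7250 zł
  Base: 453000 zł − 7250 zł = 445750 zł
  445750 zł × 24% = 106980 zł

106980 zł > 9080 zł, so the tentative minimum tax is the binding amount.

106980 zł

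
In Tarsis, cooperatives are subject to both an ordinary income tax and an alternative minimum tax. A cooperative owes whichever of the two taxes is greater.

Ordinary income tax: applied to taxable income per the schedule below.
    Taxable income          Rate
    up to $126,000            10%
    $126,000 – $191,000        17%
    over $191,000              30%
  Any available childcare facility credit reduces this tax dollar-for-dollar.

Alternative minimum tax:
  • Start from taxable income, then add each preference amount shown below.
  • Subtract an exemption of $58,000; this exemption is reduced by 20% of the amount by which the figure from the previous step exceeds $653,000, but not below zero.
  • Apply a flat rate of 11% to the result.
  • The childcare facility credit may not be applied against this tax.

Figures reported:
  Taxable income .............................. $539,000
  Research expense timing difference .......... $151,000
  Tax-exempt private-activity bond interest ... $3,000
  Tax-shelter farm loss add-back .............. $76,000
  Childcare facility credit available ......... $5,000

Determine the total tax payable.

Alternative minimum tax:
  Adjusted income: $539,000 + $151,000 + $3,000 + $76,000 = $769,000
  Exemption: $58,000 − 20% × ($769,000 − $653,000) = $58,000 − $23,200 = $34,800
  Base: $769,000 − $34,800 = $734,200
  $734,200 × 11% = $80,762

Ordinary income tax:
  $126,000 × 10% = $12,600
  $65,000 × 17% = $11,050
  $348,000 × 30% = $104,400
  → $128,050
  Less childcare facility credit $5,000 → $123,050

$123,050 > $80,762, so the ordinary income tax governs.

$123,050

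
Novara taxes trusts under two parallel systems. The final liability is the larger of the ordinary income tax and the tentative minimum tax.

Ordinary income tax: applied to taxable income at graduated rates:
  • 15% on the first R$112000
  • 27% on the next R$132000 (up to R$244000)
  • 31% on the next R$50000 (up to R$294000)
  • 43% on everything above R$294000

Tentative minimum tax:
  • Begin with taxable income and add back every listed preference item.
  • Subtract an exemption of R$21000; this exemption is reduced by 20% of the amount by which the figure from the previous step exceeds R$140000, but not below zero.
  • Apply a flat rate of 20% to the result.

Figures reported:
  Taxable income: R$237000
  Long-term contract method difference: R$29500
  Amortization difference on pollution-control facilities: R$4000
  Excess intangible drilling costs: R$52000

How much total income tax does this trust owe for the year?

Tentative minimum tax:
  Adjusted income: R$237000 + R$29500 + R$4000 + R$52000 = R$322500
  Exemption: 20% × (R$322500 − R$140000) = R$36500 ≥ R$21000, so the exemption is fully phased out
  Base: R$322500 − R$0 = R$322500
  R$322500 × 20% = R$64500

Ordinary income tax:
  R$112000 × 15% = R$16800
  R$125000 × 27% = R$33750
  → R$50550

R$64500 > R$50550, so the tentative minimum tax is the binding amount.

R$64500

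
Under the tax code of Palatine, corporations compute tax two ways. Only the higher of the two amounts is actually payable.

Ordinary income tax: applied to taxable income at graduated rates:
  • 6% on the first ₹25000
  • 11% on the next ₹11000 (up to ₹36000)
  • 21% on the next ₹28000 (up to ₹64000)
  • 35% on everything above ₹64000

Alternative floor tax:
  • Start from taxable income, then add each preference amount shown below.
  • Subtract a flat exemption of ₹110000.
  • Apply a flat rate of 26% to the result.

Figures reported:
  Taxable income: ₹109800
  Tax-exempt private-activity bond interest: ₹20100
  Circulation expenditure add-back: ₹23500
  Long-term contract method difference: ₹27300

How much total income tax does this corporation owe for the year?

Alternative floor tax:
  Adjusted income: ₹109800 + ₹20100 + ₹23500 + ₹27300 = ₹180700
  Less exemption ₹110000 → base ₹70700
  ₹70700 × 26% = ₹18382

Ordinary income tax:
  ₹25000 × 6% = ₹1500
  ₹11000 × 11% = ₹1210
  ₹28000 × 21% = ₹5880
  ₹45800 × 35% = ₹16030
  → ₹24620

₹24620 > ₹18382, so the ordinary income tax governs.

₹24620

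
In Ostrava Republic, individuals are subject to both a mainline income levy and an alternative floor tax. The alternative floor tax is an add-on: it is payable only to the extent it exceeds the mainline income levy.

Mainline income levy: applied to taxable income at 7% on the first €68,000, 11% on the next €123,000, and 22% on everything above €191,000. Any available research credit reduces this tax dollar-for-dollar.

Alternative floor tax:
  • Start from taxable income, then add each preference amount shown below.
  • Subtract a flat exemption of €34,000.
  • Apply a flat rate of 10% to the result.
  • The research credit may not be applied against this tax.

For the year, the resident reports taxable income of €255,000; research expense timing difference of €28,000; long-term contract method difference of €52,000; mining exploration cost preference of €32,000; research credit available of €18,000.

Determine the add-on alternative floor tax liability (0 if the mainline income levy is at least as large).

Mainline income levy:
  €68,000 × 7% = €4,760
  €123,000 × 11% = €13,530
  €64,000 × 22% = €14,080
  → €32,370
  Less research credit €18,000 → €14,370

Alternative floor tax:
  Adjusted income: €255,000 + €28,000 + €52,000 + €32,000 = €367,000
  Less exemption €34,000 → base €333,000
  €333,000 × 10% = €33,300

Excess of alternative floor tax over mainline income levy: €33,300 − €14,370 = €18,930.

€18,930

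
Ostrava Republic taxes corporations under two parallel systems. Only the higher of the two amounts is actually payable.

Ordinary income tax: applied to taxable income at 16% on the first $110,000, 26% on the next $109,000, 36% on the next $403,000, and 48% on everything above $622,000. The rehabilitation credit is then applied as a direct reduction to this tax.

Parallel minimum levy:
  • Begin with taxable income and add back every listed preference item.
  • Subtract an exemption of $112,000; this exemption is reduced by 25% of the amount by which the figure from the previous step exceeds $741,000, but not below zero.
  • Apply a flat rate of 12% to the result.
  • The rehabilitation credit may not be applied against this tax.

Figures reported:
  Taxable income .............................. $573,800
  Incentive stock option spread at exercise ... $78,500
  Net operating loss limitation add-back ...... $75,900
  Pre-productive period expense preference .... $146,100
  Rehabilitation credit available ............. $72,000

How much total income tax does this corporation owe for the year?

Parallel minimum levy:
  Adjusted income: $573,800 + $78,500 + $75,900 + $146,100 = $874,300
  Exemption: $112,000 − 25% × ($874,300 − $741,000) = $112,000 − $33,325 = $78,675
  Base: $874,300 − $78,675 = $795,625
  $795,625 × 12% = $95,475

Ordinary income tax:
  $110,000 × 16% = $17,600
  $109,000 × 26% = $28,340
  $354,800 × 36% = $127,728
  → $173,668
  Less rehabilitation credit $72,000 → $101,668

$101,668 > $95,475, so the ordinary income tax governs.

$101,668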